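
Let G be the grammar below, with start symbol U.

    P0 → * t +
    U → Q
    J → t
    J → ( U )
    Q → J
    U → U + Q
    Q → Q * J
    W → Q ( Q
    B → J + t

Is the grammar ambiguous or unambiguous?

Unambiguous

Only U, Q, J are reachable from U; ignoring the rest: This is a standard precedence ladder (U over Q over J), with each level left-recursive on its own operator ('+' at U, '*' at Q). That structure is LR(1), hence unambiguous.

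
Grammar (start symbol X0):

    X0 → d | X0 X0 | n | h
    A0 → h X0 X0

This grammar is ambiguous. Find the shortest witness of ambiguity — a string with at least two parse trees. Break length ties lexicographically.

d d d

length 1: no string has ≥2 trees
length 2: no string has ≥2 trees
length 3: d d d has 2 parse trees

Two derivations of d d d:
  X0 ⇒ X0 X0 ⇒ d X0 ⇒ d X0 X0 ⇒ d d X0 ⇒ d d d
  X0 ⇒ X0 X0 ⇒ X0 X0 X0 ⇒ d X0 X0 ⇒ d d X0 ⇒ d d d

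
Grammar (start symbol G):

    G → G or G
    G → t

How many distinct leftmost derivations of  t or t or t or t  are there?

Parse trees for t or t or t or t:
  [G [G t] or [G [G t] or [G [G t] or [G t]]]]
  [G [G t] or [G [G [G t] or [G t]] or [G t]]]
  [G [G [G t] or [G t]] or [G [G t] or [G t]]]
  [G [G [G t] or [G [G t] or [G t]]] or [G t]]
  [G [G [G [G t] or [G t]] or [G t]] or [G t]]

5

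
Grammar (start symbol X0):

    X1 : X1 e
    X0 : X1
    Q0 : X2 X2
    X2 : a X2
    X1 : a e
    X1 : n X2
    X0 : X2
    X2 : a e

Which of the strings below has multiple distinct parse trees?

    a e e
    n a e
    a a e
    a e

a e e: 1 tree
n a e: 1 tree
a a e: 1 tree
a e: 2 trees

a e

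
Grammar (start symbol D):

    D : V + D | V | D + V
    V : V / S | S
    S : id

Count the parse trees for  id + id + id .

Parse trees for id + id + id:
  [D [V [S id]] + [D [V [S id]] + [D [V [S id]]]]]
  [D [V [S id]] + [D [D [V [S id]]] + [V [S id]]]]
  [D [D [V [S id]] + [D [V [S id]]]] + [V [S id]]]
  [D [D [D [V [S id]]] + [V [S id]]] + [V [S id]]]

4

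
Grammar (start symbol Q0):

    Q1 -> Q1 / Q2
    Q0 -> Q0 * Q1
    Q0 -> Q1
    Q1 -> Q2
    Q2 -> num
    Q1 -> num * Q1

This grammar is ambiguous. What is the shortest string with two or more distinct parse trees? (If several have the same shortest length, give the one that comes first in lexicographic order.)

num * num

length 1: no string has ≥2 trees
length 3: num * num has 2 parse trees

Two derivations of num * num:
  Q0 ⇒ Q0 * Q1 ⇒ Q1 * Q1 ⇒ Q2 * Q1 ⇒ num * Q1 ⇒ num * Q2 ⇒ num * num
  Q0 ⇒ Q1 ⇒ num * Q1 ⇒ num * Q2 ⇒ num * num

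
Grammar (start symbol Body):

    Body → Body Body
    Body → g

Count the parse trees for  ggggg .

14

Parse trees for ggggg (showing first 6 of 14):
  [Body [Body g] [Body [Body g] [Body [Body g] [Body [Body g] [Body g]]]]]
  [Body [Body g] [Body [Body g] [Body [Body [Body g] [Body g]] [Body g]]]]
  [Body [Body g] [Body [Body [Body g] [Body g]] [Body [Body g] [Body g]]]]
  [Body [Body g] [Body [Body [Body g] [Body [Body g] [Body g]]] [Body g]]]
  [Body [Body g] [Body [Body [Body [Body g] [Body g]] [Body g]] [Body g]]]
  [Body [Body [Body g] [Body g]] [Body [Body g] [Body [Body g] [Body g]]]]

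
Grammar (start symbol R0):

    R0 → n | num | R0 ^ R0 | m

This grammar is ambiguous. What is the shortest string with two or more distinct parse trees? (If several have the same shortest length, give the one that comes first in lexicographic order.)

length 1: no string has ≥2 trees
length 3: no string has ≥2 trees
length 5: m ^ m ^ m has 2 parse trees

Two derivations of m ^ m ^ m:
  R0 ⇒ R0 ^ R0 ⇒ R0 ^ R0 ^ R0 ⇒ m ^ R0 ^ R0 ⇒ m ^ m ^ R0 ⇒ m ^ m ^ m
  R0 ⇒ R0 ^ R0 ⇒ m ^ R0 ⇒ m ^ R0 ^ R0 ⇒ m ^ m ^ R0 ⇒ m ^ m ^ m

m ^ m ^ m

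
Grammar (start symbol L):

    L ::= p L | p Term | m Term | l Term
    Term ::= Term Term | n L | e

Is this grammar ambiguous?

Ambiguous

Witness: l e e e

Derivation 1: L ⇒ l Term ⇒ l Term Term ⇒ l Term Term Term ⇒ l e Term Term ⇒ l e e Term ⇒ l e e e
Derivation 2: L ⇒ l Term ⇒ l Term Term ⇒ l e Term ⇒ l e Term Term ⇒ l e e Term ⇒ l e e e

Two distinct leftmost derivations for the same string.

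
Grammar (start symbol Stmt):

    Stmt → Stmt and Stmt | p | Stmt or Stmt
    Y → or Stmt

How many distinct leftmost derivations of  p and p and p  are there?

2

Parse trees for p and p and p:
  [Stmt [Stmt p] and [Stmt [Stmt p] and [Stmt p]]]
  [Stmt [Stmt [Stmt p] and [Stmt p]] and [Stmt p]]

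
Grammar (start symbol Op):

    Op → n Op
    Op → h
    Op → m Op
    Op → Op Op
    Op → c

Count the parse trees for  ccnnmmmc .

2

Parse trees for ccnnmmmc:
  [Op [Op c] [Op [Op c] [Op n [Op n [Op m [Op m [Op m [Op c]]]]]]]]
  [Op [Op [Op c] [Op c]] [Op n [Op n [Op m [Op m [Op m [Op c]]]]]]]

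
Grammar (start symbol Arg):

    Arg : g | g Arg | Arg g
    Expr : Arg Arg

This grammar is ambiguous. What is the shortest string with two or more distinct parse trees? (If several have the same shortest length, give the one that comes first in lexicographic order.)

g g

length 1: no string has ≥2 trees
length 2: g g has 2 parse trees

Two derivations of g g:
  Arg ⇒ g Arg ⇒ g g
  Arg ⇒ Arg g ⇒ g g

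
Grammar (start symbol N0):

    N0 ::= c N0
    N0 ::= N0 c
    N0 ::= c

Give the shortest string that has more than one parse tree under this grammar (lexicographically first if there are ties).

c c

length 1: no string has ≥2 trees
length 2: c c has 2 parse trees

Two derivations of c c:
  N0 ⇒ c N0 ⇒ c c
  N0 ⇒ N0 c ⇒ c c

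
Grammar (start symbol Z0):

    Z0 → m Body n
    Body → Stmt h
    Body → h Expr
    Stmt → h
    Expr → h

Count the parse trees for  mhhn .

Parse trees for mhhn:
  [Z0 m [Body [Stmt h] h] n]
  [Z0 m [Body h [Expr h]] n]

2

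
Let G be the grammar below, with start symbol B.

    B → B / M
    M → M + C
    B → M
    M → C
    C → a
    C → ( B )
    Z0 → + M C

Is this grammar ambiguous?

Unambiguous

(Z0 is unreachable from B, so its rules don't affect L(B).) This is a standard precedence ladder (B over M over C), with each level left-recursive on its own operator ('/' at B, '+' at M). That structure is LR(1), hence unambiguous.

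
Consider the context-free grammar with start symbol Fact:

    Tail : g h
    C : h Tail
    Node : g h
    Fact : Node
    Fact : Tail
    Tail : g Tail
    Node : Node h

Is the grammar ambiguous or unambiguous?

Ambiguous

Witness: g h

Derivation 1: Fact ⇒ Node ⇒ g h
Derivation 2: Fact ⇒ Tail ⇒ g h

Two distinct leftmost derivations for the same string.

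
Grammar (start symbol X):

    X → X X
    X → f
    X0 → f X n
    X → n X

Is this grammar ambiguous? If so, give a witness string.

Witness: f f f

Derivation 1: X ⇒ X X ⇒ X X X ⇒ f X X ⇒ f f X ⇒ f f f
Derivation 2: X ⇒ X X ⇒ f X ⇒ f X X ⇒ f f X ⇒ f f f

Two distinct leftmost derivations for the same string.

Ambiguous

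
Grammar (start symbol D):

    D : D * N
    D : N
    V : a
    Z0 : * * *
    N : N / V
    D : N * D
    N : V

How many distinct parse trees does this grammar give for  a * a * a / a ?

4

Parse trees for a * a * a / a:
  [D [D [D [N [V a]]] * [N [V a]]] * [N [N [V a]] / [V a]]]
  [D [D [N [V a]] * [D [N [V a]]]] * [N [N [V a]] / [V a]]]
  [D [N [V a]] * [D [D [N [V a]]] * [N [N [V a]] / [V a]]]]
  [D [N [V a]] * [D [N [V a]] * [D [N [N [V a]] / [V a]]]]]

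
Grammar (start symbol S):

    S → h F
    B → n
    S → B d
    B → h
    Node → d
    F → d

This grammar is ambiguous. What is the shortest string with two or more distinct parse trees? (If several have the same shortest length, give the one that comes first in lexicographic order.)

h d

length 2: h d has 2 parse trees

Two derivations of h d:
  S ⇒ h F ⇒ h d
  S ⇒ B d ⇒ h d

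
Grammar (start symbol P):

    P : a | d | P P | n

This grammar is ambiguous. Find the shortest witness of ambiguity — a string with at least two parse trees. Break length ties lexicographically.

length 1: no string has ≥2 trees
length 2: no string has ≥2 trees
length 3: a a a has 2 parse trees

Two derivations of a a a:
  P ⇒ P P ⇒ a P ⇒ a P P ⇒ a a P ⇒ a a a
  P ⇒ P P ⇒ P P P ⇒ a P P ⇒ a a P ⇒ a a a

a a a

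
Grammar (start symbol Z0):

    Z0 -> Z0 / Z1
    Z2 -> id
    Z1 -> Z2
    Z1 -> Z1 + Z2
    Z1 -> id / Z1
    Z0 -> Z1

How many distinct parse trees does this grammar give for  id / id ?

Parse trees for id / id:
  [Z0 [Z0 [Z1 [Z2 id]]] / [Z1 [Z2 id]]]
  [Z0 [Z1 id / [Z1 [Z2 id]]]]

2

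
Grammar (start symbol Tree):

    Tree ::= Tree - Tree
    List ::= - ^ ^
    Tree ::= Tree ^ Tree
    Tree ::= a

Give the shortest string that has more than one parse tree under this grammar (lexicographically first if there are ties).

length 1: no string has ≥2 trees
length 3: no string has ≥2 trees
length 5: a - a - a has 2 parse trees

Two derivations of a - a - a:
  Tree ⇒ Tree - Tree ⇒ Tree - Tree - Tree ⇒ a - Tree - Tree ⇒ a - a - Tree ⇒ a - a - a
  Tree ⇒ Tree - Tree ⇒ a - Tree ⇒ a - Tree - Tree ⇒ a - a - Tree ⇒ a - a - a

a - a - a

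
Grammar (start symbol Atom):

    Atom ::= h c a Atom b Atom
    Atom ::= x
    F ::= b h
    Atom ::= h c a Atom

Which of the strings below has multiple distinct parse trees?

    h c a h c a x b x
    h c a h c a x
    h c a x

h c a h c a x b x

h c a h c a x b x: 2 trees
h c a h c a x: 1 tree
h c a x: 1 tree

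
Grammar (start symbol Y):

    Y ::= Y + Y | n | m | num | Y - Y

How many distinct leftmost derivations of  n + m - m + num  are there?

Parse trees for n + m - m + num:
  [Y [Y n] + [Y [Y [Y m] - [Y m]] + [Y num]]]
  [Y [Y n] + [Y [Y m] - [Y [Y m] + [Y num]]]]
  [Y [Y [Y n] + [Y [Y m] - [Y m]]] + [Y num]]
  [Y [Y [Y [Y n] + [Y m]] - [Y m]] + [Y num]]
  [Y [Y [Y n] + [Y m]] - [Y [Y m] + [Y num]]]

5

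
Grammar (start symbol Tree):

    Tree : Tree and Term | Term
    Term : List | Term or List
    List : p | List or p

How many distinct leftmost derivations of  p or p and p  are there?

Parse trees for p or p and p:
  [Tree [Tree [Term [List [List p] or p]]] and [Term [List p]]]
  [Tree [Tree [Term [Term [List p]] or [List p]]] and [Term [List p]]]

2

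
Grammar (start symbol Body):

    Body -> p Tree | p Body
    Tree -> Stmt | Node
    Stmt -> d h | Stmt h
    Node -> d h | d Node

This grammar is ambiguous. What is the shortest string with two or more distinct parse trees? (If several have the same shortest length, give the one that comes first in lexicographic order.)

p d h

length 3: p d h has 2 parse trees

Two derivations of p d h:
  Body ⇒ p Tree ⇒ p Stmt ⇒ p d h
  Body ⇒ p Tree ⇒ p Node ⇒ p d h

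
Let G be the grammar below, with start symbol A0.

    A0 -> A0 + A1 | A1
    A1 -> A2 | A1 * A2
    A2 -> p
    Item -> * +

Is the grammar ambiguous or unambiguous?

Only A0, A1, A2 are reachable from A0; ignoring the rest: This is a standard precedence ladder (A0 over A1 over A2), with each level left-recursive on its own operator ('+' at A0, '*' at A1). That structure is LR(1), hence unambiguous.

Unambiguous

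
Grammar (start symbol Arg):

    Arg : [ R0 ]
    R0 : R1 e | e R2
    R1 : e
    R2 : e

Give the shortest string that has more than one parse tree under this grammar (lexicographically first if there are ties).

[ e e ]

length 4: [ e e ] has 2 parse trees

Two derivations of [ e e ]:
  Arg ⇒ [ R0 ] ⇒ [ R1 e ] ⇒ [ e e ]
  Arg ⇒ [ R0 ] ⇒ [ e R2 ] ⇒ [ e e ]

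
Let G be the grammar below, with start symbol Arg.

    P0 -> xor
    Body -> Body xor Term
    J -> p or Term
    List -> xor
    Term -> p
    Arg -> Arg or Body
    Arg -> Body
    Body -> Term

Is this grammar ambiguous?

Unambiguous

Only Arg, Body, Term are reachable from Arg; ignoring the rest: This is a standard precedence ladder (Arg over Body over Term), with each level left-recursive on its own operator ('or' at Arg, 'xor' at Body). That structure is LR(1), hence unambiguous.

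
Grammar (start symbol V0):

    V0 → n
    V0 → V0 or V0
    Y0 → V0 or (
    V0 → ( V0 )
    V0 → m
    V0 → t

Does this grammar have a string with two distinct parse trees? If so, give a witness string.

Ambiguous

Witness: m or m or m

Derivation 1: V0 ⇒ V0 or V0 ⇒ V0 or V0 or V0 ⇒ m or V0 or V0 ⇒ m or m or V0 ⇒ m or m or m
Derivation 2: V0 ⇒ V0 or V0 ⇒ m or V0 ⇒ m or V0 or V0 ⇒ m or m or V0 ⇒ m or m or m

Two distinct leftmost derivations for the same string.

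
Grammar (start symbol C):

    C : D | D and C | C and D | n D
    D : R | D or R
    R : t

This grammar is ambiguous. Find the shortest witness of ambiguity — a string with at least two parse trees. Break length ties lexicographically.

length 1: no string has ≥2 trees
length 2: no string has ≥2 trees
length 3: t and t has 2 parse trees

Two derivations of t and t:
  C ⇒ D and C ⇒ R and C ⇒ t and C ⇒ t and D ⇒ t and R ⇒ t and t
  C ⇒ C and D ⇒ D and D ⇒ R and D ⇒ t and D ⇒ t and R ⇒ t and t

t and t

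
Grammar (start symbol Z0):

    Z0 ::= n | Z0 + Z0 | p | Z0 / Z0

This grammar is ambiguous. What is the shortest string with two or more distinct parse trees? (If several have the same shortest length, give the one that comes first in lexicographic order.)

length 1: no string has ≥2 trees
length 3: no string has ≥2 trees
length 5: n + n + n has 2 parse trees

Two derivations of n + n + n:
  Z0 ⇒ Z0 + Z0 ⇒ n + Z0 ⇒ n + Z0 + Z0 ⇒ n + n + Z0 ⇒ n + n + n
  Z0 ⇒ Z0 + Z0 ⇒ Z0 + Z0 + Z0 ⇒ n + Z0 + Z0 ⇒ n + n + Z0 ⇒ n + n + n

n + n + n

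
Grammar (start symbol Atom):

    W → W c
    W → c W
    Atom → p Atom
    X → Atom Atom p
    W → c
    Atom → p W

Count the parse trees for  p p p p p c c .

2

Parse trees for p p p p p c c:
  [Atom p [Atom p [Atom p [Atom p [Atom p [W [W c] c]]]]]]
  [Atom p [Atom p [Atom p [Atom p [Atom p [W c [W c]]]]]]]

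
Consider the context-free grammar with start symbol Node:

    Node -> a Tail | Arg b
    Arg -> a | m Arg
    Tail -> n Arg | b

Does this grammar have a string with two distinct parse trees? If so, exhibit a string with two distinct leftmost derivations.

Ambiguous

Witness: a b

Derivation 1: Node ⇒ a Tail ⇒ a b
Derivation 2: Node ⇒ Arg b ⇒ a b

Two distinct leftmost derivations for the same string.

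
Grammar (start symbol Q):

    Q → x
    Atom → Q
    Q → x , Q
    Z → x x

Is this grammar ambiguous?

Only Q is reachable from Q; ignoring the rest: Right-recursive list with a separator: after each atom, whether the separator follows determines the rule. One parse per string.

Unambiguous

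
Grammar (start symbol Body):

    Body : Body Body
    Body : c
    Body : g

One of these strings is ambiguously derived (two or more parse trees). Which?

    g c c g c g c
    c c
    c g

g c c g c g c

g c c g c g c: 132 trees
c c: 1 tree
c g: 1 tree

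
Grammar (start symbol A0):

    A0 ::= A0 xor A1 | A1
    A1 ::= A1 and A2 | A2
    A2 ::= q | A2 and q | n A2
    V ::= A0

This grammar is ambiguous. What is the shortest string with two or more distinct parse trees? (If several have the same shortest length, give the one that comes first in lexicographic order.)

q and q

length 1: no string has ≥2 trees
length 2: no string has ≥2 trees
length 3: q and q has 2 parse trees

Two derivations of q and q:
  A0 ⇒ A1 ⇒ A1 and A2 ⇒ A2 and A2 ⇒ q and A2 ⇒ q and q
  A0 ⇒ A1 ⇒ A2 ⇒ A2 and q ⇒ q and q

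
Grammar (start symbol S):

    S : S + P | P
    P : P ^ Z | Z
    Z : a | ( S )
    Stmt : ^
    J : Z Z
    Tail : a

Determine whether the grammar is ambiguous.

(Stmt, J, Tail are unreachable from S, so their rules don't affect L(S).) S → S + P | P  ;  P → P ^ Z | Z  — a left-associative chain with Z at the bottom. Each string factors uniquely by precedence.

Unambiguous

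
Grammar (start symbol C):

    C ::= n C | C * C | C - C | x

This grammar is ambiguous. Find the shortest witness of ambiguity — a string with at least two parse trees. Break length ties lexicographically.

n x * x

length 1: no string has ≥2 trees
length 2: no string has ≥2 trees
length 3: no string has ≥2 trees
length 4: n x * x has 2 parse trees

Two derivations of n x * x:
  C ⇒ n C ⇒ n C * C ⇒ n x * C ⇒ n x * x
  C ⇒ C * C ⇒ n C * C ⇒ n x * C ⇒ n x * x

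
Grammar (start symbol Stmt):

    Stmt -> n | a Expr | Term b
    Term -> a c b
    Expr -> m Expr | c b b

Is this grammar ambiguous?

Ambiguous

Witness: a c b b

Derivation 1: Stmt ⇒ a Expr ⇒ a c b b
Derivation 2: Stmt ⇒ Term b ⇒ a c b b

Two distinct leftmost derivations for the same string.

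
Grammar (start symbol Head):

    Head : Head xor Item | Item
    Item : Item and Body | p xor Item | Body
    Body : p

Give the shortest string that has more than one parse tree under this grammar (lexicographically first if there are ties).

length 1: no string has ≥2 trees
length 3: p xor p has 2 parse trees

Two derivations of p xor p:
  Head ⇒ Head xor Item ⇒ Item xor Item ⇒ Body xor Item ⇒ p xor Item ⇒ p xor Body ⇒ p xor p
  Head ⇒ Item ⇒ p xor Item ⇒ p xor Body ⇒ p xor p

p xor p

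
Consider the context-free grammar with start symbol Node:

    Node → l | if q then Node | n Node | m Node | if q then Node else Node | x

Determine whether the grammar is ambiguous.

Witness: if q then if q then l else l

Derivation 1: Node ⇒ if q then Node ⇒ if q then if q then Node else Node ⇒ if q then if q then l else Node ⇒ if q then if q then l else l
Derivation 2: Node ⇒ if q then Node else Node ⇒ if q then if q then Node else Node ⇒ if q then if q then l else Node ⇒ if q then if q then l else l

Two distinct leftmost derivations for the same string.

Ambiguous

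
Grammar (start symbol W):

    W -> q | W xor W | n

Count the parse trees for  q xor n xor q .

Parse trees for q xor n xor q:
  [W [W q] xor [W [W n] xor [W q]]]
  [W [W [W q] xor [W n]] xor [W q]]

2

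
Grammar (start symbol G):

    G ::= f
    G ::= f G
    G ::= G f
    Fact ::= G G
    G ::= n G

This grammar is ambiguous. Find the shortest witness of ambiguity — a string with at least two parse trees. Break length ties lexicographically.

length 1: no string has ≥2 trees
length 2: f f has 2 parse trees

Two derivations of f f:
  G ⇒ f G ⇒ f f
  G ⇒ G f ⇒ f f

f f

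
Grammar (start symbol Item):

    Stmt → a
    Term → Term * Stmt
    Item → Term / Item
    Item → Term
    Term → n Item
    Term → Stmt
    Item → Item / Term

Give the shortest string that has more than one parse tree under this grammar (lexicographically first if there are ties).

length 1: no string has ≥2 trees
length 2: no string has ≥2 trees
length 3: a / a has 2 parse trees

Two derivations of a / a:
  Item ⇒ Term / Item ⇒ Stmt / Item ⇒ a / Item ⇒ a / Term ⇒ a / Stmt ⇒ a / a
  Item ⇒ Item / Term ⇒ Term / Term ⇒ Stmt / Term ⇒ a / Term ⇒ a / Stmt ⇒ a / a

a / a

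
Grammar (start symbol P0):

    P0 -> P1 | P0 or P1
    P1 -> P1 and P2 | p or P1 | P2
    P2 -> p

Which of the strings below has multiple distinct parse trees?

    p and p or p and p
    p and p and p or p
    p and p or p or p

p and p or p and p: 1 tree
p and p and p or p: 1 tree
p and p or p or p: 2 trees

p and p or p or p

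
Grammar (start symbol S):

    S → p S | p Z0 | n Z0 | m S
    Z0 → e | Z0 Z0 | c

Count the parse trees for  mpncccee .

14

Parse trees for mpncccee (showing first 6 of 14):
  [S m [S p [S n [Z0 [Z0 c] [Z0 [Z0 c] [Z0 [Z0 c] [Z0 [Z0 e] [Z0 e]]]]]]]]
  [S m [S p [S n [Z0 [Z0 c] [Z0 [Z0 c] [Z0 [Z0 [Z0 c] [Z0 e]] [Z0 e]]]]]]]
  [S m [S p [S n [Z0 [Z0 c] [Z0 [Z0 [Z0 c] [Z0 c]] [Z0 [Z0 e] [Z0 e]]]]]]]
  [S m [S p [S n [Z0 [Z0 c] [Z0 [Z0 [Z0 c] [Z0 [Z0 c] [Z0 e]]] [Z0 e]]]]]]
  [S m [S p [S n [Z0 [Z0 c] [Z0 [Z0 [Z0 [Z0 c] [Z0 c]] [Z0 e]] [Z0 e]]]]]]
  [S m [S p [S n [Z0 [Z0 [Z0 c] [Z0 c]] [Z0 [Z0 c] [Z0 [Z0 e] [Z0 e]]]]]]]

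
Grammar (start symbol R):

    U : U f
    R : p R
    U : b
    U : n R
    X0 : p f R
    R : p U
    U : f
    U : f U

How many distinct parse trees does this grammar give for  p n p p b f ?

Parse trees for p n p p b f:
  [R p [U [U n [R p [R p [U b]]]] f]]
  [R p [U n [R p [R p [U [U b] f]]]]]

2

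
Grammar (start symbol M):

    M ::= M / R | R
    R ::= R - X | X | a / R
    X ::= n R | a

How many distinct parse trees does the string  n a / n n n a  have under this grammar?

Parse trees for n a / n n n a:
  [M [M [R [X n [R [X a]]]]] / [R [X n [R [X n [R [X n [R [X a]]]]]]]]]
  [M [R [X n [R a / [R [X n [R [X n [R [X n [R [X a]]]]]]]]]]]]

2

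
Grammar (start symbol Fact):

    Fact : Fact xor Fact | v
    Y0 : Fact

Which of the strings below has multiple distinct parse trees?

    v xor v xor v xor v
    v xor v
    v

v xor v xor v xor v: 5 trees
v xor v: 1 tree
v: 1 tree

v xor v xor v xor v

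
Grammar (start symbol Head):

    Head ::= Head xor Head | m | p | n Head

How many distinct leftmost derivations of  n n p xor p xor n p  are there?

9

Parse trees for n n p xor p xor n p (showing first 6 of 9):
  [Head [Head n [Head n [Head p]]] xor [Head [Head p] xor [Head n [Head p]]]]
  [Head [Head [Head n [Head n [Head p]]] xor [Head p]] xor [Head n [Head p]]]
  [Head [Head n [Head [Head n [Head p]] xor [Head p]]] xor [Head n [Head p]]]
  [Head [Head n [Head n [Head [Head p] xor [Head p]]]] xor [Head n [Head p]]]
  [Head n [Head [Head n [Head p]] xor [Head [Head p] xor [Head n [Head p]]]]]
  [Head n [Head [Head [Head n [Head p]] xor [Head p]] xor [Head n [Head p]]]]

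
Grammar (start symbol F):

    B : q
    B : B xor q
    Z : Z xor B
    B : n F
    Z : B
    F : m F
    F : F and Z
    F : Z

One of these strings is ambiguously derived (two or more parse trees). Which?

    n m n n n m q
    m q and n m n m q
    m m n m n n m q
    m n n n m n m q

n m n n n m q: 1 tree
m q and n m n m q: 2 trees
m m n m n n m q: 1 tree
m n n n m n m q: 1 tree

m q and n m n m q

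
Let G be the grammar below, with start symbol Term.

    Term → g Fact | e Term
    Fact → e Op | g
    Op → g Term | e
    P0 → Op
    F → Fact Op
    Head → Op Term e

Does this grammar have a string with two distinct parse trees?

Unambiguous

Only Term, Fact, Op are reachable from Term; ignoring the rest: Each reachable nonterminal has at most one production per leading terminal, and all productions are right-linear; the derivation is determined token-by-token.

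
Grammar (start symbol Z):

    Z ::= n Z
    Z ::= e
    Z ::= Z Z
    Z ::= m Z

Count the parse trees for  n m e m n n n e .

Parse trees for n m e m n n n e:
  [Z n [Z [Z m [Z e]] [Z m [Z n [Z n [Z n [Z e]]]]]]]
  [Z n [Z m [Z [Z e] [Z m [Z n [Z n [Z n [Z e]]]]]]]]
  [Z [Z n [Z m [Z e]]] [Z m [Z n [Z n [Z n [Z e]]]]]]

3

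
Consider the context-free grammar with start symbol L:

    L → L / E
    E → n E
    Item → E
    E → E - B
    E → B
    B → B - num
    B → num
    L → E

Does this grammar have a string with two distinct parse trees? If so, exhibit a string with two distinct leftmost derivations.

Witness: num - num

Derivation 1: L ⇒ E ⇒ E - B ⇒ B - B ⇒ num - B ⇒ num - num
Derivation 2: L ⇒ E ⇒ B ⇒ B - num ⇒ num - num

Two distinct leftmost derivations for the same string.

Ambiguous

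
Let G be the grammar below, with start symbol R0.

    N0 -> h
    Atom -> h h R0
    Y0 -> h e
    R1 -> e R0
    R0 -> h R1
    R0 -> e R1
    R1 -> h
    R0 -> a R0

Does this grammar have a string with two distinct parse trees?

Only R0, R1 are reachable from R0; ignoring the rest: Restricted to the reachable nonterminals, every rule has the form A → t or A → t B, and no two rules for the same A share a first terminal. The grammar encodes a DFA — one run per string.

Unambiguous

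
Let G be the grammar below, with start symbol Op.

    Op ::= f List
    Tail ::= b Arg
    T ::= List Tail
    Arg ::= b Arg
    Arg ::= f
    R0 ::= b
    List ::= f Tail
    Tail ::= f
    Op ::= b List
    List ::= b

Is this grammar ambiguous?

(R0, T are unreachable from Op, so their rules don't affect L(Op).) The reachable rules are right-linear with at most one rule per (nonterminal, next-terminal) pair. Each input token forces the next rule, so parsing is deterministic.

Unambiguous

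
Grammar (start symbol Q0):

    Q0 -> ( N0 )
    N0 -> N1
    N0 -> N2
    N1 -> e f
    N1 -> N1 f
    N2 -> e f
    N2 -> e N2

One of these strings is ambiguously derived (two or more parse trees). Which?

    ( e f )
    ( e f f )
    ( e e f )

( e f )

( e f ): 2 trees
( e f f ): 1 tree
( e e f ): 1 tree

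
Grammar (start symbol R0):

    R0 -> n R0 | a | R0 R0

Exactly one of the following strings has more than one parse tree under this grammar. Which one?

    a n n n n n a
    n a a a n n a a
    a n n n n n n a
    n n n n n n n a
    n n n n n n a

n a a a n n a a

a n n n n n a: 1 tree
n a a a n n a a: 70 trees
a n n n n n n a: 1 tree
n n n n n n n a: 1 tree
n n n n n n a: 1 tree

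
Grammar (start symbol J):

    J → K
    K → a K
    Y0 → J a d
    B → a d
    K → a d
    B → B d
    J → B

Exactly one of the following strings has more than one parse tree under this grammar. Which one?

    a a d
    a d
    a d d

a a d: 1 tree
a d: 2 trees
a d d: 1 tree

a d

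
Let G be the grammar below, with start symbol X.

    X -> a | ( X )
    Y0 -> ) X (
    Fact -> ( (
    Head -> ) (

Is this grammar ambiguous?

(Y0, Fact, Head are unreachable from X, so their rules don't affect L(X).) L(X) is { openⁿ atom closeⁿ : n ≥ 0 }. The bracket depth fixes n, and the derivation is forced at every step.

Unambiguous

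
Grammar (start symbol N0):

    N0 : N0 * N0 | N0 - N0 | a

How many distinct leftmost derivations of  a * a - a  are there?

2

Parse trees for a * a - a:
  [N0 [N0 a] * [N0 [N0 a] - [N0 a]]]
  [N0 [N0 [N0 a] * [N0 a]] - [N0 a]]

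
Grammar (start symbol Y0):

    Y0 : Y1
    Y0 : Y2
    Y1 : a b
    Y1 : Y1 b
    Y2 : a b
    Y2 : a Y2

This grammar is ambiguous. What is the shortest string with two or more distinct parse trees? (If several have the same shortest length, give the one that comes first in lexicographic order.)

length 2: a b has 2 parse trees

Two derivations of a b:
  Y0 ⇒ Y1 ⇒ a b
  Y0 ⇒ Y2 ⇒ a b

a b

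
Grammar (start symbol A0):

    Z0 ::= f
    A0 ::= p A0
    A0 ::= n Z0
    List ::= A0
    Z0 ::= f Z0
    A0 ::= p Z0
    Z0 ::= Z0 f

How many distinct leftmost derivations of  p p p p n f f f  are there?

4

Parse trees for p p p p n f f f:
  [A0 p [A0 p [A0 p [A0 p [A0 n [Z0 f [Z0 f [Z0 f]]]]]]]]
  [A0 p [A0 p [A0 p [A0 p [A0 n [Z0 f [Z0 [Z0 f] f]]]]]]]
  [A0 p [A0 p [A0 p [A0 p [A0 n [Z0 [Z0 f [Z0 f]] f]]]]]]
  [A0 p [A0 p [A0 p [A0 p [A0 n [Z0 [Z0 [Z0 f] f] f]]]]]]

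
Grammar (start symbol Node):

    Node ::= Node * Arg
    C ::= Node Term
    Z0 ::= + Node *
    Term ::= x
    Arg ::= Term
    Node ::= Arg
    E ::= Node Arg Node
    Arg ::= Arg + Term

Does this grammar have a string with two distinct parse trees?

Unambiguous

(C, Z0, E are unreachable from Node, so their rules don't affect L(Node).) The grammar is stratified — Node handles '*' (left-recursive), Arg handles '+', Term atoms. Each operator has a fixed associativity and precedence level, so every string has one parse.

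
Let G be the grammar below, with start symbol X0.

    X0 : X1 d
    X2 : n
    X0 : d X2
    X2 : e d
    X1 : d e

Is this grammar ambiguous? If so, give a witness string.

Witness: d e d

Derivation 1: X0 ⇒ X1 d ⇒ d e d
Derivation 2: X0 ⇒ d X2 ⇒ d e d

Two distinct leftmost derivations for the same string.

Ambiguous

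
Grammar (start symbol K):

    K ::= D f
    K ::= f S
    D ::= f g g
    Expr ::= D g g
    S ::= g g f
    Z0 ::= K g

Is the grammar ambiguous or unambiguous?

Ambiguous

Witness: f g g f

Derivation 1: K ⇒ D f ⇒ f g g f
Derivation 2: K ⇒ f S ⇒ f g g f

Two distinct leftmost derivations for the same string.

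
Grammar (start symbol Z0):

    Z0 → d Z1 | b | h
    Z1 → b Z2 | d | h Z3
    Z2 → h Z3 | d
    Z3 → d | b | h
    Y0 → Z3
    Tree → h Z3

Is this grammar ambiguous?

(Y0, Tree are unreachable from Z0, so their rules don't affect L(Z0).) Restricted to the reachable nonterminals, every rule has the form A → t or A → t B, and no two rules for the same A share a first terminal. The grammar encodes a DFA — one run per string.

Unambiguous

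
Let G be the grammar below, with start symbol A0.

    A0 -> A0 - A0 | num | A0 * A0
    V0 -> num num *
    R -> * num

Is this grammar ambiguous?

Ambiguous

Witness: num * num * num

Derivation 1: A0 ⇒ A0 * A0 ⇒ num * A0 ⇒ num * A0 * A0 ⇒ num * num * A0 ⇒ num * num * num
Derivation 2: A0 ⇒ A0 * A0 ⇒ A0 * A0 * A0 ⇒ num * A0 * A0 ⇒ num * num * A0 ⇒ num * num * num

Two distinct leftmost derivations for the same string.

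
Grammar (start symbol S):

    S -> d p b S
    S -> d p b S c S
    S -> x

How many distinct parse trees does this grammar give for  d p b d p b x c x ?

Parse trees for d p b d p b x c x:
  [S d p b [S d p b [S x] c [S x]]]
  [S d p b [S d p b [S x]] c [S x]]

2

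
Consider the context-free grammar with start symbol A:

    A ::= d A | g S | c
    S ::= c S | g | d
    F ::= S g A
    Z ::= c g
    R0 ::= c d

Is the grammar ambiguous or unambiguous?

Unambiguous

(F, Z, R0 are unreachable from A, so their rules don't affect L(A).) Each reachable nonterminal has at most one production per leading terminal, and all productions are right-linear; the derivation is determined token-by-token.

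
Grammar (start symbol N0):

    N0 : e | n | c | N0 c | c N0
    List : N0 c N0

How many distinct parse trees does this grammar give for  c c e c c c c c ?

Parse trees for c c e c c c c c (showing first 6 of 21):
  [N0 [N0 [N0 [N0 [N0 [N0 c [N0 c [N0 e]]] c] c] c] c] c]
  [N0 [N0 [N0 [N0 [N0 c [N0 [N0 c [N0 e]] c]] c] c] c] c]
  [N0 [N0 [N0 [N0 [N0 c [N0 c [N0 [N0 e] c]]] c] c] c] c]
  [N0 [N0 [N0 [N0 c [N0 [N0 [N0 c [N0 e]] c] c]] c] c] c]
  [N0 [N0 [N0 [N0 c [N0 [N0 c [N0 [N0 e] c]] c]] c] c] c]
  [N0 [N0 [N0 [N0 c [N0 c [N0 [N0 [N0 e] c] c]]] c] c] c]

21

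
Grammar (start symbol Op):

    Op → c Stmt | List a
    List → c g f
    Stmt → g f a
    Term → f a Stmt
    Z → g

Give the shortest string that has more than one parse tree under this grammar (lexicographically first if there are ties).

c g f a

length 4: c g f a has 2 parse trees

Two derivations of c g f a:
  Op ⇒ c Stmt ⇒ c g f a
  Op ⇒ List a ⇒ c g f a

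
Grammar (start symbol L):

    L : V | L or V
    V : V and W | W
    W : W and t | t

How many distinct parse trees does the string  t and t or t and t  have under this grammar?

Parse trees for t and t or t and t:
  [L [L [V [V [W t]] and [W t]]] or [V [V [W t]] and [W t]]]
  [L [L [V [V [W t]] and [W t]]] or [V [W [W t] and t]]]
  [L [L [V [W [W t] and t]]] or [V [V [W t]] and [W t]]]
  [L [L [V [W [W t] and t]]] or [V [W [W t] and t]]]

4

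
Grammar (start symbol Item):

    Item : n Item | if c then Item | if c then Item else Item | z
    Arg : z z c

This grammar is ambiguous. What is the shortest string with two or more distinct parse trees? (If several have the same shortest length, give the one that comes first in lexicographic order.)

if c then if c then z else z

length 1: no string has ≥2 trees
length 2: no string has ≥2 trees
length 3: no string has ≥2 trees
length 4: no string has ≥2 trees
length 5: no string has ≥2 trees
length 6: no string has ≥2 trees
length 7: no string has ≥2 trees
length 8: no string has ≥2 trees
length 9: if c then if c then z else z has 2 parse trees

Two derivations of if c then if c then z else z:
  Item ⇒ if c then Item ⇒ if c then if c then Item else Item ⇒ if c then if c then z else Item ⇒ if c then if c then z else z
  Item ⇒ if c then Item else Item ⇒ if c then if c then Item else Item ⇒ if c then if c then z else Item ⇒ if c then if c then z else z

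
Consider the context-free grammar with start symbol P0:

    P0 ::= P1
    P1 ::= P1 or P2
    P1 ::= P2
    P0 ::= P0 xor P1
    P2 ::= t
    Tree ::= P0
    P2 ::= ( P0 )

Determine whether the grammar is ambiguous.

(Tree is unreachable from P0, so its rules don't affect L(P0).) P0 → P0 xor P1 | P1  ;  P1 → P1 or P2 | P2  — a left-associative chain with P2 at the bottom. Each string factors uniquely by precedence.

Unambiguous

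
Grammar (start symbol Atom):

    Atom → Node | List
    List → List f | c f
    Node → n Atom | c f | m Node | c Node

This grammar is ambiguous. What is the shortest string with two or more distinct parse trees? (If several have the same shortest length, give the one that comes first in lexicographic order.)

length 2: c f has 2 parse trees

Two derivations of c f:
  Atom ⇒ Node ⇒ c f
  Atom ⇒ List ⇒ c f

c f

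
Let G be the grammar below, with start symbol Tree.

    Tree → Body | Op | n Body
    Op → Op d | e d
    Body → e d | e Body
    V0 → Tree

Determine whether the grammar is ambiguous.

Ambiguous

Witness: e d

Derivation 1: Tree ⇒ Body ⇒ e d
Derivation 2: Tree ⇒ Op ⇒ e d

Two distinct leftmost derivations for the same string.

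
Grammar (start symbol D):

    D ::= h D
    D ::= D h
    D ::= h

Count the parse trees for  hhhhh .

16

Parse trees for hhhhh (showing first 6 of 16):
  [D h [D h [D h [D h [D h]]]]]
  [D h [D h [D h [D [D h] h]]]]
  [D h [D h [D [D h [D h]] h]]]
  [D h [D h [D [D [D h] h] h]]]
  [D h [D [D h [D h [D h]]] h]]
  [D h [D [D h [D [D h] h]] h]]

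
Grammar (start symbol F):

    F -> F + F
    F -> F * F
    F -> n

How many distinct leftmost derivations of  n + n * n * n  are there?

5

Parse trees for n + n * n * n:
  [F [F n] + [F [F n] * [F [F n] * [F n]]]]
  [F [F n] + [F [F [F n] * [F n]] * [F n]]]
  [F [F [F n] + [F n]] * [F [F n] * [F n]]]
  [F [F [F n] + [F [F n] * [F n]]] * [F n]]
  [F [F [F [F n] + [F n]] * [F n]] * [F n]]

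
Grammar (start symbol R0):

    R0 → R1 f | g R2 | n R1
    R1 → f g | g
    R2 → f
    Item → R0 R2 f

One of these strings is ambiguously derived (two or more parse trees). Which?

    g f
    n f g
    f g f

g f: 2 trees
n f g: 1 tree
f g f: 1 tree

g f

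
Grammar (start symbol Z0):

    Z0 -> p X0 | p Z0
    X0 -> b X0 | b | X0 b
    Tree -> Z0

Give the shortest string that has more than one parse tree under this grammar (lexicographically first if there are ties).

length 2: no string has ≥2 trees
length 3: p b b has 2 parse trees

Two derivations of p b b:
  Z0 ⇒ p X0 ⇒ p b X0 ⇒ p b b
  Z0 ⇒ p X0 ⇒ p X0 b ⇒ p b b

p b b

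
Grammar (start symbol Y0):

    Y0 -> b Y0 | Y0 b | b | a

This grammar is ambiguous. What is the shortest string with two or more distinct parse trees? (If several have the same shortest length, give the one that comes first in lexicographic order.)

length 1: no string has ≥2 trees
length 2: b b has 2 parse trees

Two derivations of b b:
  Y0 ⇒ b Y0 ⇒ b b
  Y0 ⇒ Y0 b ⇒ b b

b b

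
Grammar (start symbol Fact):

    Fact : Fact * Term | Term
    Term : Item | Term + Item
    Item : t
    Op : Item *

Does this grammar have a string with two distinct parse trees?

Only Fact, Term, Item are reachable from Fact; ignoring the rest: The grammar is stratified — Fact handles '*' (left-recursive), Term handles '+', Item atoms. Each operator has a fixed associativity and precedence level, so every string has one parse.

Unambiguous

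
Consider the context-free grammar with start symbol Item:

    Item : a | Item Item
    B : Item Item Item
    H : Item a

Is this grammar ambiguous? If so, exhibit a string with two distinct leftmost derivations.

Witness: a a a

Derivation 1: Item ⇒ Item Item ⇒ a Item ⇒ a Item Item ⇒ a a Item ⇒ a a a
Derivation 2: Item ⇒ Item Item ⇒ Item Item Item ⇒ a Item Item ⇒ a a Item ⇒ a a a

Two distinct leftmost derivations for the same string.

Ambiguous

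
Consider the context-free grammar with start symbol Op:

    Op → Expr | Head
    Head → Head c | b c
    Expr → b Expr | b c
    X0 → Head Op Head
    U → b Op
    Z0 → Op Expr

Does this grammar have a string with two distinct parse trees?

Ambiguous

Witness: b c

Derivation 1: Op ⇒ Expr ⇒ b c
Derivation 2: Op ⇒ Head ⇒ b c

Two distinct leftmost derivations for the same string.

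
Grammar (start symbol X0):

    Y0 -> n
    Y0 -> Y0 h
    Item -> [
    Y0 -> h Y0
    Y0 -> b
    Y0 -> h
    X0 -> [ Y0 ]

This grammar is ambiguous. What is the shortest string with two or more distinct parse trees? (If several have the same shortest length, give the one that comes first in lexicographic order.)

[ h h ]

length 3: no string has ≥2 trees
length 4: [ h h ] has 2 parse trees

Two derivations of [ h h ]:
  X0 ⇒ [ Y0 ] ⇒ [ Y0 h ] ⇒ [ h h ]
  X0 ⇒ [ Y0 ] ⇒ [ h Y0 ] ⇒ [ h h ]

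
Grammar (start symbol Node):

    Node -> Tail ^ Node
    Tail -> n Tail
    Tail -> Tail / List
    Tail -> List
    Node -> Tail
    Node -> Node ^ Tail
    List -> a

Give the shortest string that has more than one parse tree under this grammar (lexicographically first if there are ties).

a ^ a

length 1: no string has ≥2 trees
length 2: no string has ≥2 trees
length 3: a ^ a has 2 parse trees

Two derivations of a ^ a:
  Node ⇒ Tail ^ Node ⇒ List ^ Node ⇒ a ^ Node ⇒ a ^ Tail ⇒ a ^ List ⇒ a ^ a
  Node ⇒ Node ^ Tail ⇒ Tail ^ Tail ⇒ List ^ Tail ⇒ a ^ Tail ⇒ a ^ List ⇒ a ^ a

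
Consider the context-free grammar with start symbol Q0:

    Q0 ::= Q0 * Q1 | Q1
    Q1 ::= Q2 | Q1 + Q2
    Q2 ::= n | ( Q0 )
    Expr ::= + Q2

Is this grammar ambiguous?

Only Q0, Q1, Q2 are reachable from Q0; ignoring the rest: The grammar is stratified — Q0 handles '*' (left-recursive), Q1 handles '+', Q2 atoms. Each operator has a fixed associativity and precedence level, so every string has one parse.

Unambiguous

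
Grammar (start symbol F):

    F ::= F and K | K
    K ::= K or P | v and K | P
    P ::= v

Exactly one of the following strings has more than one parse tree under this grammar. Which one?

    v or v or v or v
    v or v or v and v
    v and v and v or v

v and v and v or v

v or v or v or v: 1 tree
v or v or v and v: 1 tree
v and v and v or v: 7 trees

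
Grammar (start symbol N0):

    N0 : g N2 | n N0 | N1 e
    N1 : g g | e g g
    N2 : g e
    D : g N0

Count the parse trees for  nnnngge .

2

Parse trees for nnnngge:
  [N0 n [N0 n [N0 n [N0 n [N0 g [N2 g e]]]]]]
  [N0 n [N0 n [N0 n [N0 n [N0 [N1 g g] e]]]]]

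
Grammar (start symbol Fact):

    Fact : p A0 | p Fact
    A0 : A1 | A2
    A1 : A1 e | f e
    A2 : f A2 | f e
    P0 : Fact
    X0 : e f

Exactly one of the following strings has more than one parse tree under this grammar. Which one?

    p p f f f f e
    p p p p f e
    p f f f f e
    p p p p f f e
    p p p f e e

p p f f f f e: 1 tree
p p p p f e: 2 trees
p f f f f e: 1 tree
p p p p f f e: 1 tree
p p p f e e: 1 tree

p p p p f e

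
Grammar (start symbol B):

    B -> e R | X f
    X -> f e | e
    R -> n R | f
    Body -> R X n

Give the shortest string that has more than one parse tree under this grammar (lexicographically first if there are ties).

length 2: e f has 2 parse trees

Two derivations of e f:
  B ⇒ e R ⇒ e f
  B ⇒ X f ⇒ e f

e f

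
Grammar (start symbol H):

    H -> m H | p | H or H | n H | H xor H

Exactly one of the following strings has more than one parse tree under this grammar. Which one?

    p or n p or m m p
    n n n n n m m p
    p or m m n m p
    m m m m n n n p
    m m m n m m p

p or n p or m m p

p or n p or m m p: 3 trees
n n n n n m m p: 1 tree
p or m m n m p: 1 tree
m m m m n n n p: 1 tree
m m m n m m p: 1 tree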